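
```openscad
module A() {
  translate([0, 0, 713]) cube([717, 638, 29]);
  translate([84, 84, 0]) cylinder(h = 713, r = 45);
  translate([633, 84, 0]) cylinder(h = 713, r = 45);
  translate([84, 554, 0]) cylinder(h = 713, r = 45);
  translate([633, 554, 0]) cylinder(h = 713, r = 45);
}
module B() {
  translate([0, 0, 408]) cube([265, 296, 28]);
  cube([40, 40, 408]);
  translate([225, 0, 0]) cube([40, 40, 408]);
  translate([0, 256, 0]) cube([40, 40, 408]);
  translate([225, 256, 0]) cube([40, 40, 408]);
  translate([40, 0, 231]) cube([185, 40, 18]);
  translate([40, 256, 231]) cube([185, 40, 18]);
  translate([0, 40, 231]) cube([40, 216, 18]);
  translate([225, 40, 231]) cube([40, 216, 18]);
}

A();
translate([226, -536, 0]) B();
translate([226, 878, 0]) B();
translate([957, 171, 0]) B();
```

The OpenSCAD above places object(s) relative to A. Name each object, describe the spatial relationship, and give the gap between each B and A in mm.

Each stool's nearest face is 240 mm from the table's bounding box.

A is a table. B is a stool. Three stools sit around the table at the −y, +y, +x sides. The gap between each stool and the table is 240 mm.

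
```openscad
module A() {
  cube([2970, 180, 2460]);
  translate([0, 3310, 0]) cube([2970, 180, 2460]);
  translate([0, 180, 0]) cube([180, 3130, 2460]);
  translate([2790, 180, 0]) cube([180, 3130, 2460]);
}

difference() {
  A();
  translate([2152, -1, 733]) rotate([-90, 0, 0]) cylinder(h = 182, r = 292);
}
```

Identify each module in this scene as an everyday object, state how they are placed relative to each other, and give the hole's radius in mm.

The subtracted cylinder has r = 292 mm.

A is a house frame. The house frame has a circular hole through its front wall. The hole's radius is 292 mm.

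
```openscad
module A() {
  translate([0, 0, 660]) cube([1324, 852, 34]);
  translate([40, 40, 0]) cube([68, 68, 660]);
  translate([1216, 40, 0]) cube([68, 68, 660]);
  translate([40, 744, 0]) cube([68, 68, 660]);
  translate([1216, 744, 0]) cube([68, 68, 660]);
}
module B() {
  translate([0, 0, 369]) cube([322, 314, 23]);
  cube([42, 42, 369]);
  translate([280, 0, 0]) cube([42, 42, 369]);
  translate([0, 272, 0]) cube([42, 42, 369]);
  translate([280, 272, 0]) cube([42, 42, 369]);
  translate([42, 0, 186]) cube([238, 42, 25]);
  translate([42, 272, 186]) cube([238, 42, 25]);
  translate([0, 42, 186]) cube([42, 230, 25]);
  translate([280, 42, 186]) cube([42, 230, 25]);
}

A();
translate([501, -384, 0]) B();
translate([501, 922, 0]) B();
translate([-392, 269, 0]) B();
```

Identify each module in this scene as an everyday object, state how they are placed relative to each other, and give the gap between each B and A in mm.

A is a table. B is a stool. Three stools sit around the table at the −y, +y, −x sides. The gap between each stool and the table is 70 mm.

Each stool's nearest face is 70 mm from the table's bounding box.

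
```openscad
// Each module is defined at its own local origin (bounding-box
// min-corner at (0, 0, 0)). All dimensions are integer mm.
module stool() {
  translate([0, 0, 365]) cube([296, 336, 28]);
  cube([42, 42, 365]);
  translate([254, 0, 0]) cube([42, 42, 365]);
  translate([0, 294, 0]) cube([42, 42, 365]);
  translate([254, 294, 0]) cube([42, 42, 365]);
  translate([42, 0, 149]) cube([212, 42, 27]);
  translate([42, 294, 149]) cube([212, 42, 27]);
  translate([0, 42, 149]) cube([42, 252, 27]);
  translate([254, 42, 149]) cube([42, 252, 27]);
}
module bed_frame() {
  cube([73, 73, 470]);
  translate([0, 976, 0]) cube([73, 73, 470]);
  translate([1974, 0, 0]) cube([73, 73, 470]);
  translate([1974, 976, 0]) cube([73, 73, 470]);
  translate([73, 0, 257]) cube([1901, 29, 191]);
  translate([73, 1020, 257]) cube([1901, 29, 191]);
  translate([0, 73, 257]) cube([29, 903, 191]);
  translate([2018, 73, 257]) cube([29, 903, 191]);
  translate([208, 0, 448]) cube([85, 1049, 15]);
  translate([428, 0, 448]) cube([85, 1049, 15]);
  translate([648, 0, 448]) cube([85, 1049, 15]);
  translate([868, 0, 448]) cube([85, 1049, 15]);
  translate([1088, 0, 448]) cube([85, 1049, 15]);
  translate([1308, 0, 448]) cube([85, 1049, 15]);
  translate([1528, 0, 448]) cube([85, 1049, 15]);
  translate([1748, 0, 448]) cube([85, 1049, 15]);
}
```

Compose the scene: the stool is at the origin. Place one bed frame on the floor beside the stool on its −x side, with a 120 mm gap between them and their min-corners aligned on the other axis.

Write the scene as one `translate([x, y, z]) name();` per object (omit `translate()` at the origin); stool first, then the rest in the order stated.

stool();
translate([-2167, 0, 0]) bed_frame();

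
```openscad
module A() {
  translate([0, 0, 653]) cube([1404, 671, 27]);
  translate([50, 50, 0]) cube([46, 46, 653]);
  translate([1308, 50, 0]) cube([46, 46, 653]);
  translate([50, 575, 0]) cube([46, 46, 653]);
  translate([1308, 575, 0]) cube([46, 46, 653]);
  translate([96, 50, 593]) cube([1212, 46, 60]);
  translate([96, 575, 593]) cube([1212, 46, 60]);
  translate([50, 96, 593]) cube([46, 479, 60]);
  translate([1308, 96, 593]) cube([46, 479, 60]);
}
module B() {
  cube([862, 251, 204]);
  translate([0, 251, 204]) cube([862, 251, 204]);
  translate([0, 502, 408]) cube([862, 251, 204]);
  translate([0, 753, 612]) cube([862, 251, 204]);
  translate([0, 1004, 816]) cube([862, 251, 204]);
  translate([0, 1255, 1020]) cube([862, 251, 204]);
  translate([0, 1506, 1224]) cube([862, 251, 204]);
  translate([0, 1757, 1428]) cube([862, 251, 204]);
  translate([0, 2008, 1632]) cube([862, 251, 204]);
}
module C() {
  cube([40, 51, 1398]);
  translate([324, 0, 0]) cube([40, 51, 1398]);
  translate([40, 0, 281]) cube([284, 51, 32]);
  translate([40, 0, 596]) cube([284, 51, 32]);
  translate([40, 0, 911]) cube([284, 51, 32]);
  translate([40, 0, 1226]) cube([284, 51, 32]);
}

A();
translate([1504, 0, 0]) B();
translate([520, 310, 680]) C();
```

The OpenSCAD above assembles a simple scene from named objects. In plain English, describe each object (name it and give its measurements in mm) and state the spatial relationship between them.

A is a table with a 1404×671 mm rectangular top, 27 mm thick, top surface at z = 680 mm, supported by four 46×46 mm square legs, each inset 50 mm from the nearest pair of top edges, running from the floor. Four apron rails, 46 mm thick and 60 mm tall, run between adjacent legs with their top edges flush with the underside of the top and their outer faces flush with the legs' outer faces.

B is a straight staircase of 9 solid steps. Each step is 862 mm wide (x), 251 mm deep (y, the going) and 204 mm tall (the rise). The first step rests on the floor; each subsequent step sits one going further in +y and one rise higher in +z, directly behind and above the previous step with no overlap.

C is a wooden ladder with two side rails of 40×51 mm section and 1398 mm height, set 364 mm apart overall. Between them run 4 rectangular rungs (51 mm deep, 32 mm thick), front faces flush with the rails' −y face. The bottom of the first rung is 281 mm above the floor and each subsequent rung is 315 mm higher than the one below.

The staircase is on the floor beside the table on its +x side. The ladder is on top of the table, centred.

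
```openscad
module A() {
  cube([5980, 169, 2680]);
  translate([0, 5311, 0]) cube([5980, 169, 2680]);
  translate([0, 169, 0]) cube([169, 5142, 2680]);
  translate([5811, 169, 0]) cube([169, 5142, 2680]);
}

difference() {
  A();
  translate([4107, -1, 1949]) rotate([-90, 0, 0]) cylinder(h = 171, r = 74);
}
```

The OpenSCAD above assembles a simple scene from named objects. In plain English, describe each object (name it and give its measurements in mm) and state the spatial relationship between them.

A is the wall frame of a small rectangular building: four walls, each 2680 mm tall and 169 mm thick, enclosing a footprint 5980 mm (x) by 5480 mm (y) outside-to-outside, with no floor or roof. The front and back walls (the −y and +y sides) span the full width; the two side walls fit between them.

The house frame has a circular hole of radius 74 mm through its front wall, centred at (x = 4107, z = 1949).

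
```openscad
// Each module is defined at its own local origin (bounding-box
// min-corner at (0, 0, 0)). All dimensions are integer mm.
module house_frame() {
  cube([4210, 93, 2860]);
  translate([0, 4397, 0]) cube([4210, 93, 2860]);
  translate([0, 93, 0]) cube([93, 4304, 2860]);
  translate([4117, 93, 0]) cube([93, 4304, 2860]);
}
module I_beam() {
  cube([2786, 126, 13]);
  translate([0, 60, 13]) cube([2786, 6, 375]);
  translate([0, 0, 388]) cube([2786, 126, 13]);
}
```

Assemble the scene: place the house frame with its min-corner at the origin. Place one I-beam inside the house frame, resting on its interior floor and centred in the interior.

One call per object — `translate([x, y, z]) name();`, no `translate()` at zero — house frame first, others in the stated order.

house_frame();
translate([712, 2182, 0]) I_beam();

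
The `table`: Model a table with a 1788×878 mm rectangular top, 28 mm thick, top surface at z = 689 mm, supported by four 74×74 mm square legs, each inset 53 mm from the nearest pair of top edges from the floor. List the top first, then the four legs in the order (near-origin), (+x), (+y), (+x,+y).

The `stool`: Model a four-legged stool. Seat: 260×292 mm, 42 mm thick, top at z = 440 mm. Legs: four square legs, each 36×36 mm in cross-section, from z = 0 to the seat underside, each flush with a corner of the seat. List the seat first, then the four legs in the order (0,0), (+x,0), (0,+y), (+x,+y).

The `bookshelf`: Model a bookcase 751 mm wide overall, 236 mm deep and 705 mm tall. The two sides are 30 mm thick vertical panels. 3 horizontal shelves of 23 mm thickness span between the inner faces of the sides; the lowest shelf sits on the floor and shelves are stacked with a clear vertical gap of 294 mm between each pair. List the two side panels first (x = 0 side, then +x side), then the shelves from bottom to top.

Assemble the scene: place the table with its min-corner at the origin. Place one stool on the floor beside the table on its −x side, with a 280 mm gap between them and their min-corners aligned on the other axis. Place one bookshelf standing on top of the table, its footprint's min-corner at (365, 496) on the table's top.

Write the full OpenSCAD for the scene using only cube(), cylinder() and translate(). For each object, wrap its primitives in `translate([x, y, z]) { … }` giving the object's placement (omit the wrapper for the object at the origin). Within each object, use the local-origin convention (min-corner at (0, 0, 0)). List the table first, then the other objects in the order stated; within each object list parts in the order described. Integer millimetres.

translate([0, 0, 661]) cube([1788, 878, 28]);
translate([53, 53, 0]) cube([74, 74, 661]);
translate([1661, 53, 0]) cube([74, 74, 661]);
translate([53, 751, 0]) cube([74, 74, 661]);
translate([1661, 751, 0]) cube([74, 74, 661]);
translate([-540, 0, 0]) {
  translate([0, 0, 398]) cube([260, 292, 42]);
  cube([36, 36, 398]);
  translate([224, 0, 0]) cube([36, 36, 398]);
  translate([0, 256, 0]) cube([36, 36, 398]);
  translate([224, 256, 0]) cube([36, 36, 398]);
}
translate([365, 496, 689]) {
  cube([30, 236, 705]);
  translate([721, 0, 0]) cube([30, 236, 705]);
  translate([30, 0, 0]) cube([691, 236, 23]);
  translate([30, 0, 317]) cube([691, 236, 23]);
  translate([30, 0, 634]) cube([691, 236, 23]);
}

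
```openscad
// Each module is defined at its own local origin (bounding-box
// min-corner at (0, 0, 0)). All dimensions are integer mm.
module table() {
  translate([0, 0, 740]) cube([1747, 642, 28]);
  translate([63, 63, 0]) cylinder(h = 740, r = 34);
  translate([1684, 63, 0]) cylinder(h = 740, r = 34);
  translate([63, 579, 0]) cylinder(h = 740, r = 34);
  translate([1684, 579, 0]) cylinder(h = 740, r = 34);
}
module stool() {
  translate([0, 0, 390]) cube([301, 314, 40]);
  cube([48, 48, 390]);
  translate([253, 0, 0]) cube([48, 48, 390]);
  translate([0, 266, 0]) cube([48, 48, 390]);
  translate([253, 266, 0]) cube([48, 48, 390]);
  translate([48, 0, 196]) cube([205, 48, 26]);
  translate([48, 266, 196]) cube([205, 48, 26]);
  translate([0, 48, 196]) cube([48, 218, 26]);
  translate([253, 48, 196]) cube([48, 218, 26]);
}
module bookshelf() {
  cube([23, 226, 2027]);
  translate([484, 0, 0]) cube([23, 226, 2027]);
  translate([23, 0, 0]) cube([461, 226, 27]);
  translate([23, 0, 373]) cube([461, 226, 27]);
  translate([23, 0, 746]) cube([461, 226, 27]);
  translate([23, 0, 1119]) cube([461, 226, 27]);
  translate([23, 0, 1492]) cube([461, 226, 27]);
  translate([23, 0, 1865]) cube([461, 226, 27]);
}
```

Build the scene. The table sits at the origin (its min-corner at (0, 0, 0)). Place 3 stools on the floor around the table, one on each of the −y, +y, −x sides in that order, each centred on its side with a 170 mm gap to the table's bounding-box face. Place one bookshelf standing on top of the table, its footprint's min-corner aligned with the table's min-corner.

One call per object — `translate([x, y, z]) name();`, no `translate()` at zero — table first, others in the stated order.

table();
translate([723, -484, 0]) stool();
translate([723, 812, 0]) stool();
translate([-471, 164, 0]) stool();
translate([0, 0, 768]) bookshelf();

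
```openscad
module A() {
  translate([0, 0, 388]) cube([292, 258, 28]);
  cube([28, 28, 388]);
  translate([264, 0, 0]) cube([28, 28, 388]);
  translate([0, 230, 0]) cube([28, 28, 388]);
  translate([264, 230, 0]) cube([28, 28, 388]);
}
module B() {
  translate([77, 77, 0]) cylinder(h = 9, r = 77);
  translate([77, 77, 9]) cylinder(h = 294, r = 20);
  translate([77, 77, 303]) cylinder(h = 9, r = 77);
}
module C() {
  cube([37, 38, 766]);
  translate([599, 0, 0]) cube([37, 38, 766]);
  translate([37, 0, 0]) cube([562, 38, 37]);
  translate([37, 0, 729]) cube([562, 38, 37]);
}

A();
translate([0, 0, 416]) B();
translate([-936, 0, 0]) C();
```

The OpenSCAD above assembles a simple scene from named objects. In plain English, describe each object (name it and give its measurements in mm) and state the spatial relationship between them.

A is a four-legged stool. The seat is 292×258 mm, 28 mm thick, top at z = 416 mm. It stands on four square legs, each 28×28 mm in cross-section, from z = 0 to the seat underside, each flush with a corner of the seat.

B is a spool: two coaxial disc flanges of radius 77 mm and thickness 9 mm, joined by a core cylinder of radius 20 mm and height 294 mm. The lower flange rests on z = 0 and the three cylinders share a vertical axis.

C is a picture frame with a 562×692 mm rectangular opening (x by z) and a uniform 37 mm border on every side. Frame depth is 38 mm along y. It is built from two vertical stiles running the full outside height and two horizontal rails spanning the gap between the stiles.

The spool is on top of the stool. The picture frame is on the floor beside the stool on its −x side.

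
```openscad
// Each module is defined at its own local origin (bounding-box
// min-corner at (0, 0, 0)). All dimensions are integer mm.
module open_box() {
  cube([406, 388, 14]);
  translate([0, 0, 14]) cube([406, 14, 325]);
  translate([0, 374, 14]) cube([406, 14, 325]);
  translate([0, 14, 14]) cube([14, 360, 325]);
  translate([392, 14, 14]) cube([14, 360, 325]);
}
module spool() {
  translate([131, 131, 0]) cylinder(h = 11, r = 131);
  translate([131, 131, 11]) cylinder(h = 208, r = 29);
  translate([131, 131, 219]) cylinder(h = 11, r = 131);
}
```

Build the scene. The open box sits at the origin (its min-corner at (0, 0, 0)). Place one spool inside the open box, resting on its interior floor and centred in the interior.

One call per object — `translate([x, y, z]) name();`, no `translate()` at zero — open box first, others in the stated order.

open_box();
translate([72, 63, 14]) spool();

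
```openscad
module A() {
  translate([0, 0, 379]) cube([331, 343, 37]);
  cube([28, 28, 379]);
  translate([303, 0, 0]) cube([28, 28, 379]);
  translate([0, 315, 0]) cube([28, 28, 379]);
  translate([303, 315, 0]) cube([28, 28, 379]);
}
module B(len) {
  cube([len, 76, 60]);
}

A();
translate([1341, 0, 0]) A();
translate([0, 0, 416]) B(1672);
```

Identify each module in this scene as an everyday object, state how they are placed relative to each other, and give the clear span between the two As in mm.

Second stool starts at x = 1341; first ends at x = 331; clear span = 1341 − 331 = 1010 mm.

A is a stool. B is a beam. A beam spans the tops of two stools. The clear span between the two stools is 1010 mm.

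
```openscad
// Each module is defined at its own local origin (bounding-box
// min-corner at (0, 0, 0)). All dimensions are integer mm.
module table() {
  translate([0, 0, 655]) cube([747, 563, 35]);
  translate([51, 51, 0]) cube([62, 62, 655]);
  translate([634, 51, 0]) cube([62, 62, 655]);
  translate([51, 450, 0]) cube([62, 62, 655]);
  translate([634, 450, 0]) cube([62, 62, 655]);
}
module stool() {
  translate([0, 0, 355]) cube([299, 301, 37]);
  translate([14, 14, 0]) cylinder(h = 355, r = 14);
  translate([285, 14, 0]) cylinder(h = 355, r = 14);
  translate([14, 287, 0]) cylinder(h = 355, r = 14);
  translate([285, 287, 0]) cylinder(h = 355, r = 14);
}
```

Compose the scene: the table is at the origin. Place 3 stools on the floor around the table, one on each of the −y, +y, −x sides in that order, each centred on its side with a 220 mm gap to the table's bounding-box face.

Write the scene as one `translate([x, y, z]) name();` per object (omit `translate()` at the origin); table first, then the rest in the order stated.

table();
translate([224, -521, 0]) stool();
translate([224, 783, 0]) stool();
translate([-519, 131, 0]) stool();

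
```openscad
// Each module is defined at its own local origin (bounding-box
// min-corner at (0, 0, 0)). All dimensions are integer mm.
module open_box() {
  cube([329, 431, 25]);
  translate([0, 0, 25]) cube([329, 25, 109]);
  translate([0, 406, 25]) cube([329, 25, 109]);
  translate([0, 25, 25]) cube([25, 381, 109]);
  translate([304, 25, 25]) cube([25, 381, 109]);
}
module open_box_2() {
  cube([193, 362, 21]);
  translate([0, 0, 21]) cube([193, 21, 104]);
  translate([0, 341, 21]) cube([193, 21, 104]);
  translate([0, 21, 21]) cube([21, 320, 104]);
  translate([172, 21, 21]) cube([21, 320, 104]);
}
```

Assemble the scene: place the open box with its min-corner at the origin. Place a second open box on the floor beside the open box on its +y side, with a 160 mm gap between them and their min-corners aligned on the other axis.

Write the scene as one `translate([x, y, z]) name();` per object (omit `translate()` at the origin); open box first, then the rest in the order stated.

open_box();
translate([0, 591, 0]) open_box_2();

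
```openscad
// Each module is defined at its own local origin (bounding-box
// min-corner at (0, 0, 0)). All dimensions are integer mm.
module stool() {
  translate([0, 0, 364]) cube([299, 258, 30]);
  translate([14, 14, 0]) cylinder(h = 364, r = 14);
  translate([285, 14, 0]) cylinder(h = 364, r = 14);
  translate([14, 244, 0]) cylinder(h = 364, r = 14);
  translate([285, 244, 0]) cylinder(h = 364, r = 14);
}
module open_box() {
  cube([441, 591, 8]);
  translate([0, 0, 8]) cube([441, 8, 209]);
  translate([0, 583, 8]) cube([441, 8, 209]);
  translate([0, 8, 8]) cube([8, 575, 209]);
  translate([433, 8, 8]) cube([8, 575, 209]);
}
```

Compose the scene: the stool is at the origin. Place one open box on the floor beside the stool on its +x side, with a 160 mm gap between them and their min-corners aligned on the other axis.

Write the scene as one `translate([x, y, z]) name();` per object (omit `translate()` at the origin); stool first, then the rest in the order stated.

stool();
translate([459, 0, 0]) open_box();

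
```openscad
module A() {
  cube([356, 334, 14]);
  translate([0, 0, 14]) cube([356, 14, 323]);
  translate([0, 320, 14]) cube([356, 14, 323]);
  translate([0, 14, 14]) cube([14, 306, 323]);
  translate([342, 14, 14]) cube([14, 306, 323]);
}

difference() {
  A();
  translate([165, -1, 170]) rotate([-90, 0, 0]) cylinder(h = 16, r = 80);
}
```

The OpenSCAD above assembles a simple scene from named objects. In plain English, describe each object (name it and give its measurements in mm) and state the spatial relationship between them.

A is an open storage box with external size 356×334×337 mm and wall thickness 14 mm (the base is also 14 mm thick). The base covers the whole footprint; the four walls stand on the base, with the y-facing walls full-width and the x-facing walls fitting between their inner faces.

The open box has a circular hole of radius 80 mm through its front wall, centred at (x = 165, z = 170).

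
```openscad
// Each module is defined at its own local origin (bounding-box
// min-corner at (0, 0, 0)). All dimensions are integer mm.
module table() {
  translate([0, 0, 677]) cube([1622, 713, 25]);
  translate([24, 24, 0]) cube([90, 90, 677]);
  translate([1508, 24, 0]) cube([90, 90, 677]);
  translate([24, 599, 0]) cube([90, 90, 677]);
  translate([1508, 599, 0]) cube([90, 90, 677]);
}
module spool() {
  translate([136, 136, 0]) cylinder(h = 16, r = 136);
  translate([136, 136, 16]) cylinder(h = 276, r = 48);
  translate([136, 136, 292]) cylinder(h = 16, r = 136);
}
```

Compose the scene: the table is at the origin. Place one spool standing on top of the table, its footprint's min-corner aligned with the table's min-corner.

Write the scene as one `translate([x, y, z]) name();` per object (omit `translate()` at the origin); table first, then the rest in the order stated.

table();
translate([0, 0, 702]) spool();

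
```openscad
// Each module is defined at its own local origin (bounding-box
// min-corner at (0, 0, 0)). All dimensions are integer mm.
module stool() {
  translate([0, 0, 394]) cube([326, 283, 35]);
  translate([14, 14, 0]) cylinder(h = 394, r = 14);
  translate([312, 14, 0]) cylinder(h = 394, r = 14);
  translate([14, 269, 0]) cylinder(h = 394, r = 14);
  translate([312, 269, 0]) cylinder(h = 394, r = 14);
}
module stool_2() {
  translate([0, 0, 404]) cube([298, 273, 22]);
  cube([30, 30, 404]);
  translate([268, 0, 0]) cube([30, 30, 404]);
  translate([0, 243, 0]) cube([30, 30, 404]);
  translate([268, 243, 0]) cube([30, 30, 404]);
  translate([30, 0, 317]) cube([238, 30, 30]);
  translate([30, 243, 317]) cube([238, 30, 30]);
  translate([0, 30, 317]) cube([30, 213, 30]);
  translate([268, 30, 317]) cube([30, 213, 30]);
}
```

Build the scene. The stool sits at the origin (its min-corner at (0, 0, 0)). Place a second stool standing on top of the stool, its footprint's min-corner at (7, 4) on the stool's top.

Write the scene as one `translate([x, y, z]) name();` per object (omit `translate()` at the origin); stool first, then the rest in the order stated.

stool();
translate([7, 4, 429]) stool_2();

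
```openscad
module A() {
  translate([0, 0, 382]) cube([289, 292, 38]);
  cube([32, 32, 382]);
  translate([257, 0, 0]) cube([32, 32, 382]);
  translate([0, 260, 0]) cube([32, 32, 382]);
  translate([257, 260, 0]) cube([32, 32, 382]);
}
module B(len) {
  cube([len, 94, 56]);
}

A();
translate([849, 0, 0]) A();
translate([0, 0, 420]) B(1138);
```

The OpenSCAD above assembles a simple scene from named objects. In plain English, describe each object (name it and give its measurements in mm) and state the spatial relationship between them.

A is a four-legged stool. The seat is 289×292 mm, 38 mm thick, top at z = 420 mm. It stands on four square legs, each 32×32 mm in cross-section, from z = 0 to the seat underside, each flush with a corner of the seat.

B is a rectangular beam 1138 mm long (x), 94 mm deep (y), 56 mm thick (z).

The beam spans the tops of two stools placed 560 mm apart, resting at z = 420 mm.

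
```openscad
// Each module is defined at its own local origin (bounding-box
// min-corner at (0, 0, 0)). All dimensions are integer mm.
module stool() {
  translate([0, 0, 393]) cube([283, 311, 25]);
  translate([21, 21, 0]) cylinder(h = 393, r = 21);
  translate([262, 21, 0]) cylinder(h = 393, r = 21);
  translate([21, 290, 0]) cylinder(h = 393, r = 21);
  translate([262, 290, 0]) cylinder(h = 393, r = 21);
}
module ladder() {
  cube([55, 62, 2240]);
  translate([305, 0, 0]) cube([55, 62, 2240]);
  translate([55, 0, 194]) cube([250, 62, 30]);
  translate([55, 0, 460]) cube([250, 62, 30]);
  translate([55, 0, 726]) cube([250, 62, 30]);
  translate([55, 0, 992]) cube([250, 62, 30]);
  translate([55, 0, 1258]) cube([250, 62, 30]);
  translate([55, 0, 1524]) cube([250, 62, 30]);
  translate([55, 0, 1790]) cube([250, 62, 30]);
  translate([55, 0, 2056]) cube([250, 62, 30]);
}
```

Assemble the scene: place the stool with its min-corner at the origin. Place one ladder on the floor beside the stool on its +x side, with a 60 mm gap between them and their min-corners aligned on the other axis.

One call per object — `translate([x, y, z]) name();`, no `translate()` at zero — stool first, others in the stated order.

stool();
translate([343, 0, 0]) ladder();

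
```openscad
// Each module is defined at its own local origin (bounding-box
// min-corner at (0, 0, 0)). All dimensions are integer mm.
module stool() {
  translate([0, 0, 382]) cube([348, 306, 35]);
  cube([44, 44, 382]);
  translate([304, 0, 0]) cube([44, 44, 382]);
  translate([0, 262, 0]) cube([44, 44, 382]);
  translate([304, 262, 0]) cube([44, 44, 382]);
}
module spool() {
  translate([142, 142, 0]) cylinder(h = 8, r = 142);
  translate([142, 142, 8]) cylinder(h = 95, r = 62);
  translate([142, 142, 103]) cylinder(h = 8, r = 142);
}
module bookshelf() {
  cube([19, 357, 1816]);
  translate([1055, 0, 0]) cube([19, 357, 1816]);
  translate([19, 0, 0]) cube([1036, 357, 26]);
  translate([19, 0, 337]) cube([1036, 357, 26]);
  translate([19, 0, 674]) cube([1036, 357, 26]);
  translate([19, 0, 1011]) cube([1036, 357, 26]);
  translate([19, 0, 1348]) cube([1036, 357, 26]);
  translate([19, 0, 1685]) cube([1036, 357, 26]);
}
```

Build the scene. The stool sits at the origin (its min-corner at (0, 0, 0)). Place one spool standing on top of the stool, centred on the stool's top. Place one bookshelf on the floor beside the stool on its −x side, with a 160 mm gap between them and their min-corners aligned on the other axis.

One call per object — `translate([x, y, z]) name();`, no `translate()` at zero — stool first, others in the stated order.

stool();
translate([32, 11, 417]) spool();
translate([-1234, 0, 0]) bookshelf();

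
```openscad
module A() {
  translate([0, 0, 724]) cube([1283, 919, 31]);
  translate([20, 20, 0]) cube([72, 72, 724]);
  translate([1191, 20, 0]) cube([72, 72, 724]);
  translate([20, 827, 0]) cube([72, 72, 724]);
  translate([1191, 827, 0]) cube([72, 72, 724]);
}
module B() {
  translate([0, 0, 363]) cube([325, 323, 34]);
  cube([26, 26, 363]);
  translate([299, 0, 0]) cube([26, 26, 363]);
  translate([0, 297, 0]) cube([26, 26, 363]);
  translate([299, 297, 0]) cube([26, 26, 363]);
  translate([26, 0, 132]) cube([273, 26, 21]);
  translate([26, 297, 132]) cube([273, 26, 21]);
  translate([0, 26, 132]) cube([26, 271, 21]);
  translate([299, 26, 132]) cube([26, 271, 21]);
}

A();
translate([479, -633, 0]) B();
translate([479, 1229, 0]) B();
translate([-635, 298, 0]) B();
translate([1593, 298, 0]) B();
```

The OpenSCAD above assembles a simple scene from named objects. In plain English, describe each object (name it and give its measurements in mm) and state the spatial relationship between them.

A is a table with a 1283×919 mm rectangular top, 31 mm thick, top surface at z = 755 mm, supported by four 72×72 mm square legs, each inset 20 mm from the nearest pair of top edges, running from the floor.

B is a four-legged stool. The seat is a 325×323×34 mm slab whose top surface is at z = 397 mm; four square legs, each 26×26 mm in cross-section, run from the floor (z = 0) to the underside of the seat, each flush with a corner of the seat. Four stretchers, 26 mm wide and 21 mm tall, connect adjacent legs with their undersides at z = 132 mm, each running between the inner faces of the legs it joins and aligned with the legs' outer faces on the other axis.

Four stools sit around the table at the −y, +y, −x, +x sides.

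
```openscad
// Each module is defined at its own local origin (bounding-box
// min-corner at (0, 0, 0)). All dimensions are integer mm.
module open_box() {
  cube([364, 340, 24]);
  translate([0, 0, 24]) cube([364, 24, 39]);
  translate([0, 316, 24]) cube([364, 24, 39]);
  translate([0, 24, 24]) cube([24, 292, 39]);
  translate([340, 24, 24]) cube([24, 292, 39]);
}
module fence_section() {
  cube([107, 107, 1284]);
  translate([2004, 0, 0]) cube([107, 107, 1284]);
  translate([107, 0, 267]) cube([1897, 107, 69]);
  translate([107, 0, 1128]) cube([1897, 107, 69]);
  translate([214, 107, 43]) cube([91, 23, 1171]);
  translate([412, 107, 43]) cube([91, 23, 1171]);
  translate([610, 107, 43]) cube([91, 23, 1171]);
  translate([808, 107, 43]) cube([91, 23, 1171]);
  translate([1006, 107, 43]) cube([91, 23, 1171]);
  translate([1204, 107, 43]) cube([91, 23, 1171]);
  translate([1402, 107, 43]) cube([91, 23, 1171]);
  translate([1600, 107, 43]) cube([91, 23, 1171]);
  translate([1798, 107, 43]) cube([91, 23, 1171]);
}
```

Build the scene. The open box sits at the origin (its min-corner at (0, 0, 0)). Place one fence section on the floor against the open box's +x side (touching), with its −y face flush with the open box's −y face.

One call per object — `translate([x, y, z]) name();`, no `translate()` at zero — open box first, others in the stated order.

open_box();
translate([364, 0, 0]) fence_section();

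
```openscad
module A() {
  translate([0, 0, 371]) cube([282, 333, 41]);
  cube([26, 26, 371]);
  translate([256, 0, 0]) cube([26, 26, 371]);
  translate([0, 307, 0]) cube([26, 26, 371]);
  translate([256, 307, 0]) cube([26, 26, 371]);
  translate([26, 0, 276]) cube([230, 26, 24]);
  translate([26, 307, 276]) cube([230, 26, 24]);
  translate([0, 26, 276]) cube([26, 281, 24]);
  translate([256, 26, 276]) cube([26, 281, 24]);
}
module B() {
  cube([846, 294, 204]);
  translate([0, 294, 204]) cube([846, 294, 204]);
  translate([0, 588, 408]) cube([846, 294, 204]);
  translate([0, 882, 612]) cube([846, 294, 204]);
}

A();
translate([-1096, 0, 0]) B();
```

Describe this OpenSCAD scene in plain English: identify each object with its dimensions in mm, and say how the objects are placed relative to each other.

A is a four-legged stool. The seat is 282×333 mm, 41 mm thick, top at z = 412 mm. It stands on four square legs, each 26×26 mm in cross-section, from z = 0 to the seat underside, each flush with a corner of the seat. Four stretchers, 26 mm wide and 24 mm tall, connect adjacent legs with their undersides at z = 276 mm, each running between the inner faces of the legs it joins and aligned with the legs' outer faces on the other axis.

B is a straight staircase of 4 solid steps. Each step is 846 mm wide (x), 294 mm deep (y, the going) and 204 mm tall (the rise). The first step rests on the floor; each subsequent step sits one going further in +y and one rise higher in +z, directly behind and above the previous step with no overlap.

The staircase is on the floor beside the stool on its −x side.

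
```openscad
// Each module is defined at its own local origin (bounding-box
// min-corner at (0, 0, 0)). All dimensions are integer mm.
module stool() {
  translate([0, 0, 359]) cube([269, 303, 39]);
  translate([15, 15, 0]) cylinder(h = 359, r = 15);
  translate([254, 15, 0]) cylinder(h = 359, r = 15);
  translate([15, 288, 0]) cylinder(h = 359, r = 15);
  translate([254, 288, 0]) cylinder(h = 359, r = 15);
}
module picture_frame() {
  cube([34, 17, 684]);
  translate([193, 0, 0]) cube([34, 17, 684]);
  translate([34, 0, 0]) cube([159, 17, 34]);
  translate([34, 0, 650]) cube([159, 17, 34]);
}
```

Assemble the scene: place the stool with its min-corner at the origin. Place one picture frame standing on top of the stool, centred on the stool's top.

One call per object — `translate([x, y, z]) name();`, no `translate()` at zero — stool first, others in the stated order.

stool();
translate([21, 143, 398]) picture_frame();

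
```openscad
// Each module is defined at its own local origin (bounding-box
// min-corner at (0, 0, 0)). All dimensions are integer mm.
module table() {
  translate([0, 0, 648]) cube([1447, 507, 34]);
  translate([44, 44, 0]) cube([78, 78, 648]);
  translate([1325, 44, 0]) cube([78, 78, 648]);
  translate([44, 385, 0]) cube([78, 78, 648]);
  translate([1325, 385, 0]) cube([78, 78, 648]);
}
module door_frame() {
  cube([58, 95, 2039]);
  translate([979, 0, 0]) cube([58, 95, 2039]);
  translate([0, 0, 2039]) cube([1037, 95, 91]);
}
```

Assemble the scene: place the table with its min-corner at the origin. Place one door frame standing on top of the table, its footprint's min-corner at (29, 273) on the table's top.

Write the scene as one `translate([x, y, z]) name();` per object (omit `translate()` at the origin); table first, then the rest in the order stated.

table();
translate([29, 273, 682]) door_frame();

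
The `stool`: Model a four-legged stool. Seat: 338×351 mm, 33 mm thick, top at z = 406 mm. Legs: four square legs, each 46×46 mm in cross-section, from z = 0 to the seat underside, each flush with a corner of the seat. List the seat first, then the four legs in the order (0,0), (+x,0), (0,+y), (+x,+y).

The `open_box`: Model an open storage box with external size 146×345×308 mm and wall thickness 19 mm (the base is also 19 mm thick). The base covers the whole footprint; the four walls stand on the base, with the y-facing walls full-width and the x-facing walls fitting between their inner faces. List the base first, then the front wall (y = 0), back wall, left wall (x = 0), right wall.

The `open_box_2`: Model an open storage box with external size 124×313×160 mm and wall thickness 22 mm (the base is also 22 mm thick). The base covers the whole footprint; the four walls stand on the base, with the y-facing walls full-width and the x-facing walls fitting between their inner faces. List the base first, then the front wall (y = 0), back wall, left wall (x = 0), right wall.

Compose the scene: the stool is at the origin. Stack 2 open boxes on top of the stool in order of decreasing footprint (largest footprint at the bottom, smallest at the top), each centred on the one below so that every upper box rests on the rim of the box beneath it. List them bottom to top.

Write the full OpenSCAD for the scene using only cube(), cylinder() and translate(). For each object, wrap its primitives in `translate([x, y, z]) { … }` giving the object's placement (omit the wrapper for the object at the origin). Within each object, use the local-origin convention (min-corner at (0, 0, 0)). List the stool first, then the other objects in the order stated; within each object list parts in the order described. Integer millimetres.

translate([0, 0, 373]) cube([338, 351, 33]);
cube([46, 46, 373]);
translate([292, 0, 0]) cube([46, 46, 373]);
translate([0, 305, 0]) cube([46, 46, 373]);
translate([292, 305, 0]) cube([46, 46, 373]);
translate([96, 3, 406]) {
  cube([146, 345, 19]);
  translate([0, 0, 19]) cube([146, 19, 289]);
  translate([0, 326, 19]) cube([146, 19, 289]);
  translate([0, 19, 19]) cube([19, 307, 289]);
  translate([127, 19, 19]) cube([19, 307, 289]);
}
translate([107, 19, 714]) {
  cube([124, 313, 22]);
  translate([0, 0, 22]) cube([124, 22, 138]);
  translate([0, 291, 22]) cube([124, 22, 138]);
  translate([0, 22, 22]) cube([22, 269, 138]);
  translate([102, 22, 22]) cube([22, 269, 138]);
}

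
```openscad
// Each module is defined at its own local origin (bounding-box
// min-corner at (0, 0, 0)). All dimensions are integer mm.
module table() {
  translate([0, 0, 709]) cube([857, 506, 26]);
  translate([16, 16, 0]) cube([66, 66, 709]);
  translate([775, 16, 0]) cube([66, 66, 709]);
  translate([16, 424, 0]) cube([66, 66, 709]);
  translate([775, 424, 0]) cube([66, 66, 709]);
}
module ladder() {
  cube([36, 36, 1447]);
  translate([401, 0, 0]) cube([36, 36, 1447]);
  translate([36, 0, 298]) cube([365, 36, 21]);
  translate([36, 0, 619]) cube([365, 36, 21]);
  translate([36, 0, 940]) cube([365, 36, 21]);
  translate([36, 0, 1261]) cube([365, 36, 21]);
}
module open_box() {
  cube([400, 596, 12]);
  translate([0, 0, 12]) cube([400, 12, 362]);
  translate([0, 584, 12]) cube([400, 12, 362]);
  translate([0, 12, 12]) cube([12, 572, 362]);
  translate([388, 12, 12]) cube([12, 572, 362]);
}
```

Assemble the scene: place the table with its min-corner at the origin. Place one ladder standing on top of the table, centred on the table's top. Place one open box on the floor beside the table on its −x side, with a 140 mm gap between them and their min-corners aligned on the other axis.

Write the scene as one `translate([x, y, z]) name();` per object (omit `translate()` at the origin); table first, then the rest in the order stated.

table();
translate([210, 235, 735]) ladder();
translate([-540, 0, 0]) open_box();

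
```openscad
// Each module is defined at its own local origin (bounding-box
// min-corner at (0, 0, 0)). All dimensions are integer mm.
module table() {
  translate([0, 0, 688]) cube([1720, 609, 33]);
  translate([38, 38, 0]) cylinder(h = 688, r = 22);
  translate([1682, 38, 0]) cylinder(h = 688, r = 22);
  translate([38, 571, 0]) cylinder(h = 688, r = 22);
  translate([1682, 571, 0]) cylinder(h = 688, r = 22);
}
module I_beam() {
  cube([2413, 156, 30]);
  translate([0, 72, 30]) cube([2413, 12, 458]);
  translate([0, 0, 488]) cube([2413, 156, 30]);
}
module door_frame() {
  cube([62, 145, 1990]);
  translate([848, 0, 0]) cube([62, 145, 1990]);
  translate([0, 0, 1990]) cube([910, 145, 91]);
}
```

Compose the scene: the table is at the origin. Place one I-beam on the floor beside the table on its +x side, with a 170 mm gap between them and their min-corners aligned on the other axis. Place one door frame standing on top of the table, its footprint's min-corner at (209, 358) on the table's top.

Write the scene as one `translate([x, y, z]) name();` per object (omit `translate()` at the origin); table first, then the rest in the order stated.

table();
translate([1890, 0, 0]) I_beam();
translate([209, 358, 721]) door_frame();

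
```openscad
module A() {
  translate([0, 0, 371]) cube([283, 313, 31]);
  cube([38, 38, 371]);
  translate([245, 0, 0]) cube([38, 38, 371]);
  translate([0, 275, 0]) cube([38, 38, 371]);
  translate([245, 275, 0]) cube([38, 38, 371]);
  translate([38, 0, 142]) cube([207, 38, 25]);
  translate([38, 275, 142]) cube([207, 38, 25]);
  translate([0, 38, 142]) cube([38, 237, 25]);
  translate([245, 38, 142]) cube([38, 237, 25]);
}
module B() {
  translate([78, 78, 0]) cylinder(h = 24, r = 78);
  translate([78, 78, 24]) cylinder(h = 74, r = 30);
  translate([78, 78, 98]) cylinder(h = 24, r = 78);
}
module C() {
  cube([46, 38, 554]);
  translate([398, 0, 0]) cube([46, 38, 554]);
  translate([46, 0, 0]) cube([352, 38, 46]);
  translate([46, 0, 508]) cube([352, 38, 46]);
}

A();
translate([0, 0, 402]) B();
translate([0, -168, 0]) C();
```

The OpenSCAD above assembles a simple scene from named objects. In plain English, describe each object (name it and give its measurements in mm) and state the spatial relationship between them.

A is a four-legged stool. The seat is 283×313 mm, 31 mm thick, top at z = 402 mm. It stands on four square legs, each 38×38 mm in cross-section, from z = 0 to the seat underside, each flush with a corner of the seat. Four stretchers, 38 mm wide and 25 mm tall, connect adjacent legs with their undersides at z = 142 mm, each running between the inner faces of the legs it joins and aligned with the legs' outer faces on the other axis.

B is a spool: two coaxial disc flanges of radius 78 mm and thickness 24 mm, joined by a core cylinder of radius 30 mm and height 74 mm. The lower flange rests on z = 0 and the three cylinders share a vertical axis.

C is a rectangular picture frame lying in the x–z plane (depth along y). The opening is 352 mm wide (x) by 462 mm tall (z), surrounded by a border 46 mm wide on all four sides. The frame is 38 mm deep and is made of two full-height vertical stiles with two horizontal rails fitted between them.

The spool is on top of the stool. The picture frame is on the floor beside the stool on its −y side.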